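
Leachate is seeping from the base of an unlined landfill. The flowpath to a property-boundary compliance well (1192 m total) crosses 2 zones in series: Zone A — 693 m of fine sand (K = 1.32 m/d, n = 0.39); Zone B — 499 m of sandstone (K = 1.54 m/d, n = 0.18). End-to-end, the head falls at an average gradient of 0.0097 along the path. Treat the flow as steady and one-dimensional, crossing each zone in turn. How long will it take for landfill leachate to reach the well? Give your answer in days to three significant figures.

26400 days

Continuity: the same q passes through each zone, so ΔH = q·Σ(L_j/K_j) — the zones act as resistances in series.
Σ(L/K) = 693/1.32 + 499/1.54 = 525.0 + 324.0 = 849.0 d
K_eq = L_total / Σ(L/K) = 1192 / 849.0 = 1.404 m/d
q = K_eq · i = 1.404 × 0.0097 = 0.01362 m/d (same in every zone)
Zone A: v = q/n = 0.01362/0.39 = 0.03492 m/d → t_A = 693/0.03492 = 19850 d
Zone B: v = q/n = 0.01362/0.18 = 0.07566 m/d → t_B = 499/0.07566 = 6595 d
Total t = 19850 + 6595 = 26440 d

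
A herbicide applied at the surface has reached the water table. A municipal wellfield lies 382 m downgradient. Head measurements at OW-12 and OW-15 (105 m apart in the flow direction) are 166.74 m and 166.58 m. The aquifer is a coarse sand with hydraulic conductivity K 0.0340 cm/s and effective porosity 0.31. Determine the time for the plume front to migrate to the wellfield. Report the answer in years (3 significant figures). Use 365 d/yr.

7.25 years

Hydraulic gradient i = (166.74 − 166.58) / 105 = 0.16 / 105 = 0.001524
K = 0.0340 cm/s × 864 = 29.38 m/d
Darcy flux q = K·i = 29.38 × 0.001524 = 0.04476 m/d
v_s = q/n_e = 0.04476/0.31 = 0.1444 m/d
t = L / v = 382 / 0.1444 = 2645 d
   = 2645 / 365 = 7.25 yr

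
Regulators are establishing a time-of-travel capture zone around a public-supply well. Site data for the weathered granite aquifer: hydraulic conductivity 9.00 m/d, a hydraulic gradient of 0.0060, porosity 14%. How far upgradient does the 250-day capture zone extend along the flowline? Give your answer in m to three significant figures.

q = Ki = 9.00 × 0.0060 = 0.05400 m/d
v = Ki/n = 9.00·0.0060/0.14 = 0.3857 m/d
L = v × T = 0.3857 × 250 = 96.43 m

96.4 m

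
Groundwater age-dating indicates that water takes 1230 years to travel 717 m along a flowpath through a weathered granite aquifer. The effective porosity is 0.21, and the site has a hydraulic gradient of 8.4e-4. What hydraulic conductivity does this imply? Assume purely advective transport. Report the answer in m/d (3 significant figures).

t = 1230 years = 449000 d
v = L / t = 717 / 449000 = 0.001597 m/d
K = v · n / i = 0.001597 × 0.21 / 8.4e-4 = 0.399 m/d

0.399 m/d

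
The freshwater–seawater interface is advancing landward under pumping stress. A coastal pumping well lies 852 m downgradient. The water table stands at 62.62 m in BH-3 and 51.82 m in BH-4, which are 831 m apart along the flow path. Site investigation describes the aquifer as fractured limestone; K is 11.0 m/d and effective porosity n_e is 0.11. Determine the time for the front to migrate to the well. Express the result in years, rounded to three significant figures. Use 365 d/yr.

1.80 years

Hydraulic gradient i = (62.62 − 51.82) / 831 = 10.80 / 831 = 0.01300
Darcy flux q = K·i = 11.0 × 0.01300 = 0.1430 m/d
v = Ki/n = 11.0·0.01300/0.11 = 1.300 m/d
t = L / v = 852 / 1.300 = 655.6 d
   = 655.6 / 365 = 1.80 yr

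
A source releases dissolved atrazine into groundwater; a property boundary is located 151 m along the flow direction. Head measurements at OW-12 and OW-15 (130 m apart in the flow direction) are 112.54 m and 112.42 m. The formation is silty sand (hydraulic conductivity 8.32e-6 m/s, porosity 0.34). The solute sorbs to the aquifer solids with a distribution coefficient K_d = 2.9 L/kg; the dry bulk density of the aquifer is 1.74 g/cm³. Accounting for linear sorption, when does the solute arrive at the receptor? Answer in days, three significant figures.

1.23e6 days

Hydraulic gradient i = (112.54 − 112.42) / 130 = 0.12 / 130 = 9.231e-4
K = 8.32e-6 m/s × 86400 s/d = 0.7188 m/d
Darcy flux q = K·i = 0.7188 × 9.231e-4 = 6.636e-4 m/d
Average linear velocity = 6.636e-4 / 0.34 = 0.001952 m/d
Retardation R = 1 + ρ_b·K_d/n = 1 + 1.74×2.9/0.34 = 15.84
Contaminant velocity v_c = v/R = 0.001952/15.84 = 1.232e-4 m/d
t = L/v_c = 151/1.232e-4 = 1.226e6 d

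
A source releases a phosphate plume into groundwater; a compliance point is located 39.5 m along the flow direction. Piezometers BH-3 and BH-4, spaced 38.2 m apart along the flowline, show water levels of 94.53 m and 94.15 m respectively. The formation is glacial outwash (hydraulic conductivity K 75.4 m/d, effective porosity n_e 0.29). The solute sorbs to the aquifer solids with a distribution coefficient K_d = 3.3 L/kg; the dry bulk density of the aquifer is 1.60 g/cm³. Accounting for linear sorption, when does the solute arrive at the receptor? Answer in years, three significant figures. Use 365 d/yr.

0.804 years

Hydraulic gradient i = (94.53 − 94.15) / 38.2 = 0.38 / 38.2 = 0.009948
Specific discharge q = 75.4 × 0.009948 = 0.7501 m/d
Average linear velocity = 0.7501 / 0.29 = 2.586 m/d
Retardation R = 1 + ρ_b·K_d/n = 1 + 1.60×3.3/0.29 = 19.21
Contaminant velocity v_c = v/R = 2.586/19.21 = 0.1347 m/d
t = L/v_c = 39.5/0.1347 = 293.3 d
   = 293.3/365 = 0.804 yr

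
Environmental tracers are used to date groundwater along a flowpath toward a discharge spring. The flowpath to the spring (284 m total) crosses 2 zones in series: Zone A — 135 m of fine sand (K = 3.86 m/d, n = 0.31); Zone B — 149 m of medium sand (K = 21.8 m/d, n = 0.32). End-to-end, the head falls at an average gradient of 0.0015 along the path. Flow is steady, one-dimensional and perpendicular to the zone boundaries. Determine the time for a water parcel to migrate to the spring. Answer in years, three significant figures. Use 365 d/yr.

24.1 years

Continuity: the same q passes through each zone, so ΔH = q·Σ(L_j/K_j) — the zones act as resistances in series.
Σ(L/K) = 135/3.86 + 149/21.8 = 34.97 + 6.835 = 41.81 d
K_eq = L_total / Σ(L/K) = 284 / 41.81 = 6.793 m/d
q = K_eq · i = 6.793 × 0.0015 = 0.01019 m/d (same in every zone)
Zone A: v = q/n = 0.01019/0.31 = 0.03287 m/d → t_A = 135/0.03287 = 4107 d
Zone B: v = q/n = 0.01019/0.32 = 0.03184 m/d → t_B = 149/0.03184 = 4679 d
Total t = 4107 + 4679 = 8787 d
   = 8787 / 365 = 24.1 yr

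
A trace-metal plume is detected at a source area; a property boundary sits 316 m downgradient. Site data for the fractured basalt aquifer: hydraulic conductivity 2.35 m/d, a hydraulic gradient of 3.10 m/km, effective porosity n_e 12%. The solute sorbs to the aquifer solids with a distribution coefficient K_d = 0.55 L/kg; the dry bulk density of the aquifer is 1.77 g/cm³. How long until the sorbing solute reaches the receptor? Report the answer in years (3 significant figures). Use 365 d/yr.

130 years

Darcy flux q = K·i = 2.35 × 0.0031 = 0.007285 m/d
Seepage velocity v = q / n = 0.007285 / 0.12 = 0.06071 m/d
Retardation R = 1 + ρ_b·K_d/n = 1 + 1.77×0.55/0.12 = 9.113
Contaminant velocity v_c = v/R = 0.06071/9.113 = 0.006662 m/d
t = L/v_c = 316/0.006662 = 47430 d
   = 47430/365 = 130 yr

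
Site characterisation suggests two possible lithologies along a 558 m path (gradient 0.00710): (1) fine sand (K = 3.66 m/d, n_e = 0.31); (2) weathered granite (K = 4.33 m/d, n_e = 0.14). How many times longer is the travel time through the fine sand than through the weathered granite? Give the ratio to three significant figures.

Unit 1 (fine sand): v = 3.66×0.0071/0.31 = 0.08383 m/d, t = 558/0.08383 = 6657 d
Unit 2 (weathered granite): v = 4.33×0.0071/0.14 = 0.2196 m/d, t = 558/0.2196 = 2541 d
t(fine sand) / t(weathered granite) = 6657/2541 = 2.62

2.62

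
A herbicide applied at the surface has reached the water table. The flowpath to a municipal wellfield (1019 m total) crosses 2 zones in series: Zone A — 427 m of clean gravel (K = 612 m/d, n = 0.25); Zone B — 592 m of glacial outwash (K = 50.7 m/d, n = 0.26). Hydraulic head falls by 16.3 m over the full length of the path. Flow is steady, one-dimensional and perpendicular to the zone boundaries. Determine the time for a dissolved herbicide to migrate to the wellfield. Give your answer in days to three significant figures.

198 days

Steady 1-D flow in series ⇒ the Darcy flux q is identical in every zone and the zone head losses add (resistances L/K in series).
Σ(L/K) = 427/612 + 592/50.7 = 0.6977 + 11.68 = 12.37 d
q = ΔH / Σ(L/K) = 16.3 / 12.37 = 1.317 m/d (same in every zone)
Zone A: v = q/n = 1.317/0.25 = 5.269 m/d → t_A = 427/5.269 = 81.04 d
Zone B: v = q/n = 1.317/0.26 = 5.066 m/d → t_B = 592/5.066 = 116.8 d
Total t = 81.04 + 116.8 = 197.9 d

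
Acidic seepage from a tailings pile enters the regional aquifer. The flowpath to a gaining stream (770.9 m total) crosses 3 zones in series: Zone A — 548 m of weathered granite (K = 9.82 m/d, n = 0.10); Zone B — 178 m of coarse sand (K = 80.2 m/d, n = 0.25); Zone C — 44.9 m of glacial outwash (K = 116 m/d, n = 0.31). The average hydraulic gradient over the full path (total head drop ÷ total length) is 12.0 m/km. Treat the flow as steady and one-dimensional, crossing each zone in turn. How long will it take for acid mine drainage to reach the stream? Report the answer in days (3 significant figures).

Steady 1-D flow in series ⇒ the Darcy flux q is identical in every zone and the zone head losses add (resistances L/K in series).
Σ(L/K) = 548/9.82 + 178/80.2 + 44.9/116 = 55.80 + 2.219 + 0.3871 = 58.41 d
K_eq = L_total / Σ(L/K) = 770.9 / 58.41 = 13.20 m/d
q = K_eq · i = 13.20 × 0.012 = 0.1584 m/d (same in every zone)
Zone A: v = q/n = 0.1584/0.10 = 1.584 m/d → t_A = 548/1.584 = 346.0 d
Zone B: v = q/n = 0.1584/0.25 = 0.6335 m/d → t_B = 178/0.6335 = 281.0 d
Zone C: v = q/n = 0.1584/0.31 = 0.5109 m/d → t_C = 44.9/0.5109 = 87.89 d
Total t = 346.0 + 281.0 + 87.89 = 714.9 d

715 days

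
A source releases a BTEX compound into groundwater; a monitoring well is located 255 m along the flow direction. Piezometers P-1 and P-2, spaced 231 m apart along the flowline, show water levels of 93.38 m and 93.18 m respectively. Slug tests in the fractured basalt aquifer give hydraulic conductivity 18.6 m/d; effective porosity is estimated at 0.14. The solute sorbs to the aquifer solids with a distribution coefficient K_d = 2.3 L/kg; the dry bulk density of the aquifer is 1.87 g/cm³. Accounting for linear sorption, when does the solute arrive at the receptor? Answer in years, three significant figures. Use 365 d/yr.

Hydraulic gradient i = (93.38 − 93.18) / 231 = 0.20 / 231 = 8.658e-4
Darcy flux q = K·i = 18.6 × 8.658e-4 = 0.01610 m/d
Seepage velocity v = q / n = 0.01610 / 0.14 = 0.1150 m/d
Retardation R = 1 + ρ_b·K_d/n = 1 + 1.87×2.3/0.14 = 31.72
Contaminant velocity v_c = v/R = 0.1150/31.72 = 0.003626 m/d
t = L/v_c = 255/0.003626 = 70320 d
   = 70320/365 = 193 yr

193 years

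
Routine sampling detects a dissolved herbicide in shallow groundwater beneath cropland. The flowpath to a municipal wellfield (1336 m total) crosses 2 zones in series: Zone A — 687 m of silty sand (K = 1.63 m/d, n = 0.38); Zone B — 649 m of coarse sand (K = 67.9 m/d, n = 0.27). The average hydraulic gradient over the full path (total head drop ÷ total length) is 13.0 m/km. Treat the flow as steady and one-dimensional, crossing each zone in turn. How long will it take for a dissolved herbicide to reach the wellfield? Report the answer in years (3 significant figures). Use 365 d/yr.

Continuity: the same q passes through each zone, so ΔH = q·Σ(L_j/K_j) — the zones act as resistances in series.
Σ(L/K) = 687/1.63 + 649/67.9 = 421.5 + 9.558 = 431.0 d
K_eq = L_total / Σ(L/K) = 1336 / 431.0 = 3.100 m/d
q = K_eq · i = 3.100 × 0.013 = 0.04029 m/d (same in every zone)
Zone A: v = q/n = 0.04029/0.38 = 0.1060 m/d → t_A = 687/0.1060 = 6479 d
Zone B: v = q/n = 0.04029/0.27 = 0.1492 m/d → t_B = 649/0.1492 = 4349 d
Total t = 6479 + 4349 = 10830 d
   = 10830 / 365 = 29.7 yr

29.7 years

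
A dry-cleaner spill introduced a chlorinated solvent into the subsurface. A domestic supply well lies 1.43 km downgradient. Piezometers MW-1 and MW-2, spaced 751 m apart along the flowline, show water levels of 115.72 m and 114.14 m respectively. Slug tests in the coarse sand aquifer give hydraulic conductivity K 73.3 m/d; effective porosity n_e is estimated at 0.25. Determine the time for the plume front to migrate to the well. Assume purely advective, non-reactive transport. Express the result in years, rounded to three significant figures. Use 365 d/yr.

Hydraulic gradient i = (115.72 − 114.14) / 751 = 1.58 / 751 = 0.002104
q = Ki = 73.3 × 0.002104 = 0.1542 m/d
Seepage velocity v = q / n = 0.1542 / 0.25 = 0.6169 m/d
L = 1.43 km = 1430 m
t = L / v = 1430 / 0.6169 = 2318 d
   = 2318 / 365 = 6.35 yr

6.35 years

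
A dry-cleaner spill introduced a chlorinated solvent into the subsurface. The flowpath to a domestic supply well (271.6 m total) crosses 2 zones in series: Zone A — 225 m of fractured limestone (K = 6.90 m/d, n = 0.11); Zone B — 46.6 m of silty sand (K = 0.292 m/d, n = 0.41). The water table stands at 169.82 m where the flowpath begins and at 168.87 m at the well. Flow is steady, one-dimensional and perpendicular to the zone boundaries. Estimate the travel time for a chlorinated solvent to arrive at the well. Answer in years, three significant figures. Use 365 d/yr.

24.3 years

Total head drop ΔH = 169.82 − 168.87 = 0.95 m
Steady 1-D flow in series ⇒ the Darcy flux q is identical in every zone and the zone head losses add (resistances L/K in series).
Σ(L/K) = 225/6.90 + 46.6/0.292 = 32.61 + 159.6 = 192.2 d
q = ΔH / Σ(L/K) = 0.95 / 192.2 = 0.004943 m/d (same in every zone)
Zone A: v = q/n = 0.004943/0.11 = 0.04493 m/d → t_A = 225/0.04493 = 5007 d
Zone B: v = q/n = 0.004943/0.41 = 0.01206 m/d → t_B = 46.6/0.01206 = 3865 d
Total t = 5007 + 3865 = 8873 d
   = 8873 / 365 = 24.3 yr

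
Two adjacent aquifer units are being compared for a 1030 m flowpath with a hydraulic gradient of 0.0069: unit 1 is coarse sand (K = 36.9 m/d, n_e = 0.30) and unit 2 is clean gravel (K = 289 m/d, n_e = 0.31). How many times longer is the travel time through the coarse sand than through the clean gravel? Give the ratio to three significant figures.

7.58

Unit 1 (coarse sand): v = 36.9×0.0069/0.30 = 0.8487 m/d, t = 1030/0.8487 = 1214 d
Unit 2 (clean gravel): v = 289×0.0069/0.31 = 6.433 m/d, t = 1030/6.433 = 160.1 d
t(coarse sand) / t(clean gravel) = 1214/160.1 = 7.58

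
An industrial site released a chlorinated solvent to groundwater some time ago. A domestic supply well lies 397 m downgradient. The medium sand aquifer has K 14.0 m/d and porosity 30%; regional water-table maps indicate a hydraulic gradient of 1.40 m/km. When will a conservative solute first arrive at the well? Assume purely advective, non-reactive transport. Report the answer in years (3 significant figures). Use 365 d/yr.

16.6 years

q = Ki = 14.0 × 0.0014 = 0.01960 m/d
Average linear velocity = 0.01960 / 0.30 = 0.06533 m/d
t = L / v = 397 / 0.06533 = 6077 d
   = 6077 / 365 = 16.6 yr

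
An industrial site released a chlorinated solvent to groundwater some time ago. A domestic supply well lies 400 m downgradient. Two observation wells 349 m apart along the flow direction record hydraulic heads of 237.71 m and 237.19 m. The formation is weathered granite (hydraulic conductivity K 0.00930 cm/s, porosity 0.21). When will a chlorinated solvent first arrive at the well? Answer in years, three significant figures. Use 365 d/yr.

Hydraulic gradient i = (237.71 − 237.19) / 349 = 0.52 / 349 = 0.001490
K = 0.00930 cm/s × 864 = 8.035 m/d
Darcy flux q = K·i = 8.035 × 0.001490 = 0.01197 m/d
Seepage velocity v = q / n = 0.01197 / 0.21 = 0.05701 m/d
t = L / v = 400 / 0.05701 = 7016 d
   = 7016 / 365 = 19.2 yr

19.2 years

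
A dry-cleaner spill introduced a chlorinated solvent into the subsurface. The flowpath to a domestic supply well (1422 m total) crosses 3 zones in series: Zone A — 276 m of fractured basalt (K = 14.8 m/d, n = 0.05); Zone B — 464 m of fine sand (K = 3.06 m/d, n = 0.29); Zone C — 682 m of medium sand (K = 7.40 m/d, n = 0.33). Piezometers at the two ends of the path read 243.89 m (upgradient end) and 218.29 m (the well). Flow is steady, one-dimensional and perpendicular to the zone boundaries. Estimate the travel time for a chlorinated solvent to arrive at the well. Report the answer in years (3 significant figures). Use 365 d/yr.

Total head drop ΔH = 243.89 − 218.29 = 25.60 m
Continuity: the same q passes through each zone, so ΔH = q·Σ(L_j/K_j) — the zones act as resistances in series.
Σ(L/K) = 276/14.8 + 464/3.06 + 682/7.40 = 18.65 + 151.6 + 92.16 = 262.4 d
q = ΔH / Σ(L/K) = 25.60 / 262.4 = 0.09754 m/d (same in every zone)
Zone A: v = q/n = 0.09754/0.05 = 1.951 m/d → t_A = 276/1.951 = 141.5 d
Zone B: v = q/n = 0.09754/0.29 = 0.3364 m/d → t_B = 464/0.3364 = 1379 d
Zone C: v = q/n = 0.09754/0.33 = 0.2956 m/d → t_C = 682/0.2956 = 2307 d
Total t = 141.5 + 1379 + 2307 = 3828 d
   = 3828 / 365 = 10.5 yr

10.5 years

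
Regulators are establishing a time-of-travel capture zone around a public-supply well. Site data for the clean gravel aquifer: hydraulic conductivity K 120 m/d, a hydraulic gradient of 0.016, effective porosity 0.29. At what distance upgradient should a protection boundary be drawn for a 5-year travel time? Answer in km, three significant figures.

12.1 km

q = Ki = 120 × 0.016 = 1.920 m/d
v_s = q/n_e = 1.920/0.29 = 6.621 m/d
T = 5 yr × 365 = 1825 d
L = v × T = 6.621 × 1825 = 12080 m
   = 12.1 km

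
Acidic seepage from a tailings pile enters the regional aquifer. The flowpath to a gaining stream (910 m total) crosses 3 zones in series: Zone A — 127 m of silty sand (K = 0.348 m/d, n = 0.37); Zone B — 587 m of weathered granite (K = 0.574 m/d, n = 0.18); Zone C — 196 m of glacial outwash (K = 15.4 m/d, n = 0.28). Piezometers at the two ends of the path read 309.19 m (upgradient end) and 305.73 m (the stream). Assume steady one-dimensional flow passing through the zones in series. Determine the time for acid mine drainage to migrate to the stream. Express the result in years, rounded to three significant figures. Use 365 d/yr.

Total head drop ΔH = 309.19 − 305.73 = 3.46 m
Steady 1-D flow in series ⇒ the Darcy flux q is identical in every zone and the zone head losses add (resistances L/K in series).
Σ(L/K) = 127/0.348 + 587/0.574 + 196/15.4 = 364.9 + 1023 + 12.73 = 1400 d
q = ΔH / Σ(L/K) = 3.46 / 1400 = 0.002471 m/d (same in every zone)
Zone A: v = q/n = 0.002471/0.37 = 0.006678 m/d → t_A = 127/0.006678 = 19020 d
Zone B: v = q/n = 0.002471/0.18 = 0.01373 m/d → t_B = 587/0.01373 = 42760 d
Zone C: v = q/n = 0.002471/0.28 = 0.008825 m/d → t_C = 196/0.008825 = 22210 d
Total t = 19020 + 42760 + 22210 = 83990 d
   = 83990 / 365 = 230 yr

230 years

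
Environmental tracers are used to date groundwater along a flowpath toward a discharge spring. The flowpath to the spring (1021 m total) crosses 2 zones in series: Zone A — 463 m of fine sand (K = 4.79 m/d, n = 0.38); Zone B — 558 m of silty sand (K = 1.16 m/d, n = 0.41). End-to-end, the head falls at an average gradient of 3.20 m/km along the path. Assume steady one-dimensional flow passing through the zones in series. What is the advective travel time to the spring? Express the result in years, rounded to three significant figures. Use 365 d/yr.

196 years

For zones in series the flux q is common to all zones; the equivalent conductivity is the harmonic (thickness-weighted) mean, K_eq = L_total / Σ(L_j/K_j).
Σ(L/K) = 463/4.79 + 558/1.16 = 96.66 + 481.0 = 577.7 d
K_eq = L_total / Σ(L/K) = 1021 / 577.7 = 1.767 m/d
q = K_eq · i = 1.767 × 0.0032 = 0.005656 m/d (same in every zone)
Zone A: v = q/n = 0.005656/0.38 = 0.01488 m/d → t_A = 463/0.01488 = 31110 d
Zone B: v = q/n = 0.005656/0.41 = 0.01379 m/d → t_B = 558/0.01379 = 40450 d
Total t = 31110 + 40450 = 71560 d
   = 71560 / 365 = 196 yr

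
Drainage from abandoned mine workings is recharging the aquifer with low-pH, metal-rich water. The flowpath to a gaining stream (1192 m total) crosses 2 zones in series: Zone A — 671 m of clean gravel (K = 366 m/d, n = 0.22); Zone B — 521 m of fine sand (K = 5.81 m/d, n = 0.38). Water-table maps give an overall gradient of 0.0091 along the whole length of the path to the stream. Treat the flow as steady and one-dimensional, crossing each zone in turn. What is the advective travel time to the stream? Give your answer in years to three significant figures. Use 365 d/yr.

7.99 years

For zones in series the flux q is common to all zones; the equivalent conductivity is the harmonic (thickness-weighted) mean, K_eq = L_total / Σ(L_j/K_j).
Σ(L/K) = 671/366 + 521/5.81 = 1.833 + 89.67 = 91.51 d
K_eq = L_total / Σ(L/K) = 1192 / 91.51 = 13.03 m/d
q = K_eq · i = 13.03 × 0.0091 = 0.1185 m/d (same in every zone)
Zone A: v = q/n = 0.1185/0.22 = 0.5388 m/d → t_A = 671/0.5388 = 1245 d
Zone B: v = q/n = 0.1185/0.38 = 0.3119 m/d → t_B = 521/0.3119 = 1670 d
Total t = 1245 + 1670 = 2915 d
   = 2915 / 365 = 7.99 yr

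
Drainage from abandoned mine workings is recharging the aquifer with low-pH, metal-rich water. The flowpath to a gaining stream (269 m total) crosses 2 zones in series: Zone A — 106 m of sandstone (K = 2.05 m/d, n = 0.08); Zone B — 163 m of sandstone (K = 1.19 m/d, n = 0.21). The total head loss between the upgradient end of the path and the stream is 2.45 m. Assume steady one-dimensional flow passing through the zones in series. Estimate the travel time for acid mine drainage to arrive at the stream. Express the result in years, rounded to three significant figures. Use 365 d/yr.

Continuity: the same q passes through each zone, so ΔH = q·Σ(L_j/K_j) — the zones act as resistances in series.
Σ(L/K) = 106/2.05 + 163/1.19 = 51.71 + 137.0 = 188.7 d
q = ΔH / Σ(L/K) = 2.45 / 188.7 = 0.01298 m/d (same in every zone)
Zone A: v = q/n = 0.01298/0.08 = 0.1623 m/d → t_A = 106/0.1623 = 653.1 d
Zone B: v = q/n = 0.01298/0.21 = 0.06183 m/d → t_B = 163/0.06183 = 2636 d
Total t = 653.1 + 2636 = 3289 d
   = 3289 / 365 = 9.01 yr

9.01 years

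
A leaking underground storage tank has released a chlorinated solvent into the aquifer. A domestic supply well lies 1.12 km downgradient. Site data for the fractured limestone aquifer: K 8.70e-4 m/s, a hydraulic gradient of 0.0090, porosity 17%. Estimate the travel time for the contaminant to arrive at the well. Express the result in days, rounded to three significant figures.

281 days

K = 8.70e-4 m/s × 86400 s/d = 75.17 m/d
Specific discharge q = 75.17 × 0.0090 = 0.6765 m/d
Seepage velocity v = q / n = 0.6765 / 0.17 = 3.979 m/d
L = 1.12 km = 1120 m
t = L / v = 1120 / 3.979 = 281.4 d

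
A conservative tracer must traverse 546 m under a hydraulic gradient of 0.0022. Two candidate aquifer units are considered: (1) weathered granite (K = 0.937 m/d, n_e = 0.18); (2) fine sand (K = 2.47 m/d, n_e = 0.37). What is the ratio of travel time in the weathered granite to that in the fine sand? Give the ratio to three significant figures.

Unit 1 (weathered granite): v = 0.937×0.0022/0.18 = 0.01145 m/d, t = 546/0.01145 = 47680 d
Unit 2 (fine sand): v = 2.47×0.0022/0.37 = 0.01469 m/d, t = 546/0.01469 = 37180 d
t(weathered granite) / t(fine sand) = 47680/37180 = 1.28

1.28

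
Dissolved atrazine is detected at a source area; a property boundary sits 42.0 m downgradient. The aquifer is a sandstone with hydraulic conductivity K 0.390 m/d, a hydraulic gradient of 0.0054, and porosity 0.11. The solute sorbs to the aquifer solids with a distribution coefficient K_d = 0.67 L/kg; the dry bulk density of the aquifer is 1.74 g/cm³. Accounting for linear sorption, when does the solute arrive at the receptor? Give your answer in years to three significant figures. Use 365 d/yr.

q = Ki = 0.390 × 0.0054 = 0.002106 m/d
v = Ki/n = 0.390·0.0054/0.11 = 0.01915 m/d
Retardation R = 1 + ρ_b·K_d/n = 1 + 1.74×0.67/0.11 = 11.60
Contaminant velocity v_c = v/R = 0.01915/11.60 = 0.001651 m/d
t = L/v_c = 42.0/0.001651 = 25440 d
   = 25440/365 = 69.7 yr

69.7 years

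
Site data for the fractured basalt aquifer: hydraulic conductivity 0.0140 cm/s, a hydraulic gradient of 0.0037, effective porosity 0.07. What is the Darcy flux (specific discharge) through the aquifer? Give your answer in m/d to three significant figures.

K = 0.0140 cm/s × 864 = 12.10 m/d
Specific discharge q = 12.10 × 0.0037 = 0.04476 m/d

0.0448 m/d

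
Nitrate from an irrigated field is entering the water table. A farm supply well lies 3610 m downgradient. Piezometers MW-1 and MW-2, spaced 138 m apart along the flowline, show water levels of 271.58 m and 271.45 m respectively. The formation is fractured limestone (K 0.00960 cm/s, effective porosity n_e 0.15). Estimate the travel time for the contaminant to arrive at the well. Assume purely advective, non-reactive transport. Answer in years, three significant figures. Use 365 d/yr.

Hydraulic gradient i = (271.58 − 271.45) / 138 = 0.13 / 138 = 9.420e-4
K = 0.00960 cm/s × 864 = 8.294 m/d
Specific discharge q = 8.294 × 9.420e-4 = 0.007814 m/d
Seepage velocity v = q / n = 0.007814 / 0.15 = 0.05209 m/d
t = L / v = 3610 / 0.05209 = 69300 d
   = 69300 / 365 = 190 yr

190 years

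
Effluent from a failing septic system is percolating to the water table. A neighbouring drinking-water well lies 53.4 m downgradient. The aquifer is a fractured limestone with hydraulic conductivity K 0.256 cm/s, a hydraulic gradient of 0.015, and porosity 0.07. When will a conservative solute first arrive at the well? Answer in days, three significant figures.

1.13 days

K = 0.256 cm/s × 864 = 221.2 m/d
Specific discharge q = 221.2 × 0.015 = 3.318 m/d
v = Ki/n = 221.2·0.015/0.07 = 47.40 m/d
t = L / v = 53.4 / 47.40 = 1.127 d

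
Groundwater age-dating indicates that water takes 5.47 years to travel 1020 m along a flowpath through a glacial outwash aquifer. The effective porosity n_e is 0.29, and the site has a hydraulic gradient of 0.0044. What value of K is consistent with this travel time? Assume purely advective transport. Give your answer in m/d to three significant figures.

33.7 m/d

t = 5.47 years = 1997 d
v = L / t = 1020 / 1997 = 0.5109 m/d
K = v · n / i = 0.5109 × 0.29 / 0.0044 = 33.7 m/d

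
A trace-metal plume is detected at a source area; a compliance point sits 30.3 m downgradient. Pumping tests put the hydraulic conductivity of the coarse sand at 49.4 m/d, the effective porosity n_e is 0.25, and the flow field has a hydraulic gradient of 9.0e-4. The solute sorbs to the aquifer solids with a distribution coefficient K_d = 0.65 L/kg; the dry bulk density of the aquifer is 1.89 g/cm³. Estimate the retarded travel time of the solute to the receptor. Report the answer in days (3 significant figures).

Darcy flux q = K·i = 49.4 × 9.0e-4 = 0.04446 m/d
v_s = q/n_e = 0.04446/0.25 = 0.1778 m/d
Retardation R = 1 + ρ_b·K_d/n = 1 + 1.89×0.65/0.25 = 5.914
Contaminant velocity v_c = v/R = 0.1778/5.914 = 0.03007 m/d
t = L/v_c = 30.3/0.03007 = 1008 d

1010 days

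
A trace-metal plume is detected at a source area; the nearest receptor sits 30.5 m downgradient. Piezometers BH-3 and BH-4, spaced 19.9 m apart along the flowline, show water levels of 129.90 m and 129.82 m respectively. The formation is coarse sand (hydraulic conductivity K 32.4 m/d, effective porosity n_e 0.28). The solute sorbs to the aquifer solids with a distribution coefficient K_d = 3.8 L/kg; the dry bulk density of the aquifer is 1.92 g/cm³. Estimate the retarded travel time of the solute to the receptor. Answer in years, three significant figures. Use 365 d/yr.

Hydraulic gradient i = (129.90 − 129.82) / 19.9 = 0.08 / 19.9 = 0.004020
Darcy flux q = K·i = 32.4 × 0.004020 = 0.1303 m/d
v = Ki/n = 32.4·0.004020/0.28 = 0.4652 m/d
Retardation R = 1 + ρ_b·K_d/n = 1 + 1.92×3.8/0.28 = 27.06
Contaminant velocity v_c = v/R = 0.4652/27.06 = 0.01719 m/d
t = L/v_c = 30.5/0.01719 = 1774 d
   = 1774/365 = 4.86 yr

4.86 years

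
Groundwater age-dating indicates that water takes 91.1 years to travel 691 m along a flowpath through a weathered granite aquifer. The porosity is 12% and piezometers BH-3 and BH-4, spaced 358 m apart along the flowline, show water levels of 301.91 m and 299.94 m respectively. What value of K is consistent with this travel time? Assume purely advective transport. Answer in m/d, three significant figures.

0.453 m/d

Hydraulic gradient i = (301.91 − 299.94) / 358 = 1.97 / 358 = 0.005503
t = 91.1 years = 33250 d
v = L / t = 691 / 33250 = 0.02078 m/d
K = v · n / i = 0.02078 × 0.12 / 0.005503 = 0.453 m/d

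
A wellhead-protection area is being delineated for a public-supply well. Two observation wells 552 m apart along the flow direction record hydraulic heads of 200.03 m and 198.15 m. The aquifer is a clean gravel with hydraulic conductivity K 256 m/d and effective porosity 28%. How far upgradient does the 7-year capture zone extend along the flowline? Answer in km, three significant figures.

Hydraulic gradient i = (200.03 − 198.15) / 552 = 1.88 / 552 = 0.003406
q = Ki = 256 × 0.003406 = 0.8719 m/d
v_s = q/n_e = 0.8719/0.28 = 3.114 m/d
T = 7 yr × 365 = 2555 d
L = v × T = 3.114 × 2555 = 7956 m
   = 7.96 km

7.96 km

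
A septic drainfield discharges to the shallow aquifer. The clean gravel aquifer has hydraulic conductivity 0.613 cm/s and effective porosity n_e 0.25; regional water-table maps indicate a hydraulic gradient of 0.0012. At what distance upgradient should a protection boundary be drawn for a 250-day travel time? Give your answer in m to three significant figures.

K = 0.613 cm/s × 864 = 529.6 m/d
Specific discharge q = 529.6 × 0.0012 = 0.6356 m/d
Seepage velocity v = q / n = 0.6356 / 0.25 = 2.542 m/d
L = v × T = 2.542 × 250 = 635.6 m

636 m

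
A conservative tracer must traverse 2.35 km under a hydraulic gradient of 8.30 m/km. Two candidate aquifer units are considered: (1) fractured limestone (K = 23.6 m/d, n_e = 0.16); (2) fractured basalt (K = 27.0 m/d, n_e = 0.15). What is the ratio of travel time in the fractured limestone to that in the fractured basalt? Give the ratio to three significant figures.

1.22

Unit 1 (fractured limestone): v = 23.6×0.0083/0.16 = 1.224 m/d, t = 2350/1.224 = 1920 d
Unit 2 (fractured basalt): v = 27.0×0.0083/0.15 = 1.494 m/d, t = 2350/1.494 = 1573 d
t(fractured limestone) / t(fractured basalt) = 1920/1573 = 1.22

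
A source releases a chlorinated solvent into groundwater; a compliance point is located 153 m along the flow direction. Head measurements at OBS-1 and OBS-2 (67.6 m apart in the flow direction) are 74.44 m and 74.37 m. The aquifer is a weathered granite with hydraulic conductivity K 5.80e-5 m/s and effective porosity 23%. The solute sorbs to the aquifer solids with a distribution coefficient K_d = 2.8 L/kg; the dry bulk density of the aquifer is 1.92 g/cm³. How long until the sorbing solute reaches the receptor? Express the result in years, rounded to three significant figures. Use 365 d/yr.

453 years

Hydraulic gradient i = (74.44 − 74.37) / 67.6 = 0.07 / 67.6 = 0.001036
K = 5.80e-5 m/s × 86400 s/d = 5.011 m/d
Specific discharge q = 5.011 × 0.001036 = 0.005189 m/d
Average linear velocity = 0.005189 / 0.23 = 0.02256 m/d
Retardation R = 1 + ρ_b·K_d/n = 1 + 1.92×2.8/0.23 = 24.37
Contaminant velocity v_c = v/R = 0.02256/24.37 = 9.256e-4 m/d
t = L/v_c = 153/9.256e-4 = 165300 d
   = 165300/365 = 453 yr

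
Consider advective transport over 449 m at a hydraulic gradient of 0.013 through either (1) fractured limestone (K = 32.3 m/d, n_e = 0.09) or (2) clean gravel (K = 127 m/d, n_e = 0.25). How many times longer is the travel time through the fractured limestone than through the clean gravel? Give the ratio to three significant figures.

1.42

Unit 1 (fractured limestone): v = 32.3×0.013/0.09 = 4.666 m/d, t = 449/4.666 = 96.24 d
Unit 2 (clean gravel): v = 127×0.013/0.25 = 6.604 m/d, t = 449/6.604 = 67.99 d
t(fractured limestone) / t(clean gravel) = 96.24/67.99 = 1.42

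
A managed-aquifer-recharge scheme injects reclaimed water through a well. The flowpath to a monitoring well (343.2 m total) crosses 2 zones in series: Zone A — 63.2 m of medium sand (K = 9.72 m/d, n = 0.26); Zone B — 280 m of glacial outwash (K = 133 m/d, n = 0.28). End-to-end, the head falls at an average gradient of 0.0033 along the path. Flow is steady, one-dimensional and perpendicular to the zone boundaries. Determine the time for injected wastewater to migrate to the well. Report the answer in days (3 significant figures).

721 days

Steady 1-D flow in series ⇒ the Darcy flux q is identical in every zone and the zone head losses add (resistances L/K in series).
Σ(L/K) = 63.2/9.72 + 280/133 = 6.502 + 2.105 = 8.607 d
K_eq = L_total / Σ(L/K) = 343.2 / 8.607 = 39.87 m/d
q = K_eq · i = 39.87 × 0.0033 = 0.1316 m/d (same in every zone)
Zone A: v = q/n = 0.1316/0.26 = 0.5061 m/d → t_A = 63.2/0.5061 = 124.9 d
Zone B: v = q/n = 0.1316/0.28 = 0.4699 m/d → t_B = 280/0.4699 = 595.8 d
Total t = 124.9 + 595.8 = 720.7 d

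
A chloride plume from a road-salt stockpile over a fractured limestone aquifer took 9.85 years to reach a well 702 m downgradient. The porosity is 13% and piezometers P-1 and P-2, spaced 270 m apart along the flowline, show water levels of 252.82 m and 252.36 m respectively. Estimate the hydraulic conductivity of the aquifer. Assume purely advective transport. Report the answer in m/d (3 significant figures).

14.9 m/d

Hydraulic gradient i = (252.82 − 252.36) / 270 = 0.46 / 270 = 0.001704
t = 9.85 years = 3595 d
v = L / t = 702 / 3595 = 0.1953 m/d
K = v · n / i = 0.1953 × 0.13 / 0.001704 = 14.9 m/d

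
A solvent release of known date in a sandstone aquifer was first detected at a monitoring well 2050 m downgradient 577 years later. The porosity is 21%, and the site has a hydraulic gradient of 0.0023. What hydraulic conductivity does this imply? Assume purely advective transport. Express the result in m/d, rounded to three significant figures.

t = 577 years = 210600 d
v = L / t = 2050 / 210600 = 0.009734 m/d
K = v · n / i = 0.009734 × 0.21 / 0.0023 = 0.889 m/d

0.889 m/d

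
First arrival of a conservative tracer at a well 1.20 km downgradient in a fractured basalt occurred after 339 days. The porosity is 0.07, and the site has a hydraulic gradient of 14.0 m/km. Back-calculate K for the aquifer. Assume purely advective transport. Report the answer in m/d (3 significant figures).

17.7 m/d

L = 1.20 km = 1200 m
v = L / t = 1200 / 339 = 3.540 m/d
K = v · n / i = 3.540 × 0.07 / 0.014 = 17.7 m/d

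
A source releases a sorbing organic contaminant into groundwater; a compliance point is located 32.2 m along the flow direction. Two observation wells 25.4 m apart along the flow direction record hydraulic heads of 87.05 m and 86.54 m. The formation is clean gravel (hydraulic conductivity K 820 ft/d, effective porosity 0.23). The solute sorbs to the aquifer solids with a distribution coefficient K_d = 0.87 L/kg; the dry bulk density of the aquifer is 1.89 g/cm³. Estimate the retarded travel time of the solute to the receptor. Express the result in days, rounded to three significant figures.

Hydraulic gradient i = (87.05 − 86.54) / 25.4 = 0.51 / 25.4 = 0.02008
K = 820 ft/d × 0.3048 = 249.9 m/d
Darcy flux q = K·i = 249.9 × 0.02008 = 5.018 m/d
v = Ki/n = 249.9·0.02008/0.23 = 21.82 m/d
Retardation R = 1 + ρ_b·K_d/n = 1 + 1.89×0.87/0.23 = 8.149
Contaminant velocity v_c = v/R = 21.82/8.149 = 2.677 m/d
t = L/v_c = 32.2/2.677 = 12.03 d

12.0 days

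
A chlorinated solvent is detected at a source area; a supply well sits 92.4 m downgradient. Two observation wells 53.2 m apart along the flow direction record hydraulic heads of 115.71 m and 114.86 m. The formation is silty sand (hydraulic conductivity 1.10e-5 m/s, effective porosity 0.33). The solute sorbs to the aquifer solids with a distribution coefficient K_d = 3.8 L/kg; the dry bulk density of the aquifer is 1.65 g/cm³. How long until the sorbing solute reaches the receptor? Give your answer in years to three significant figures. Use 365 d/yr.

Hydraulic gradient i = (115.71 − 114.86) / 53.2 = 0.85 / 53.2 = 0.01598
K = 1.10e-5 m/s × 86400 s/d = 0.9504 m/d
Darcy flux q = K·i = 0.9504 × 0.01598 = 0.01518 m/d
v = Ki/n = 0.9504·0.01598/0.33 = 0.04602 m/d
Retardation R = 1 + ρ_b·K_d/n = 1 + 1.65×3.8/0.33 = 20.00
Contaminant velocity v_c = v/R = 0.04602/20.00 = 0.002301 m/d
t = L/v_c = 92.4/0.002301 = 40160 d
   = 40160/365 = 110 yr

110 years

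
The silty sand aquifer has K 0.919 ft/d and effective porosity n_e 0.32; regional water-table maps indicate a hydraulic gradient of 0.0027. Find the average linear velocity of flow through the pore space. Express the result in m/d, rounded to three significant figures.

K = 0.919 ft/d × 0.3048 = 0.2801 m/d
Darcy flux q = K·i = 0.2801 × 0.0027 = 7.563e-4 m/d
v_s = q/n_e = 7.563e-4/0.32 = 0.002363 m/d

0.00236 m/d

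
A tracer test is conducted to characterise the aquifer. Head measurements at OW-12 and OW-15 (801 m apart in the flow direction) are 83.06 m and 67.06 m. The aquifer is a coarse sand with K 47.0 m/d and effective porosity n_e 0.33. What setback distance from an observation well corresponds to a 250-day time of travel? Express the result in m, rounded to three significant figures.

711 m

Hydraulic gradient i = (83.06 − 67.06) / 801 = 16.00 / 801 = 0.01998
Specific discharge q = 47.0 × 0.01998 = 0.9388 m/d
Average linear velocity = 0.9388 / 0.33 = 2.845 m/d
L = v × T = 2.845 × 250 = 711.2 m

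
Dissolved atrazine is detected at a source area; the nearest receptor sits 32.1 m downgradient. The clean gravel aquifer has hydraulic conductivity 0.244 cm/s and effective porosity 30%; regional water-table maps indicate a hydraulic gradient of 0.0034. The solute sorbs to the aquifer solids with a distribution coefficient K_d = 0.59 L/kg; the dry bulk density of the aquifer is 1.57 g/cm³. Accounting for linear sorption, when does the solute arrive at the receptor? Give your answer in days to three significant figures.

K = 0.244 cm/s × 864 = 210.8 m/d
Darcy flux q = K·i = 210.8 × 0.0034 = 0.7168 m/d
v = Ki/n = 210.8·0.0034/0.30 = 2.389 m/d
Retardation R = 1 + ρ_b·K_d/n = 1 + 1.57×0.59/0.30 = 4.088
Contaminant velocity v_c = v/R = 2.389/4.088 = 0.5845 m/d
t = L/v_c = 32.1/0.5845 = 54.92 d

54.9 days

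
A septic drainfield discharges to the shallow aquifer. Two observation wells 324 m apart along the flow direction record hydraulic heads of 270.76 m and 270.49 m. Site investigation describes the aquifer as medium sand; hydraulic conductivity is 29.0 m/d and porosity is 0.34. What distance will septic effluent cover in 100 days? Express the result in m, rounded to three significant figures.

Hydraulic gradient i = (270.76 − 270.49) / 324 = 0.27 / 324 = 8.333e-4
Specific discharge q = 29.0 × 8.333e-4 = 0.02417 m/d
v = Ki/n = 29.0·8.333e-4/0.34 = 0.07108 m/d
L = v × T = 0.07108 × 100 = 7.108 m

7.11 m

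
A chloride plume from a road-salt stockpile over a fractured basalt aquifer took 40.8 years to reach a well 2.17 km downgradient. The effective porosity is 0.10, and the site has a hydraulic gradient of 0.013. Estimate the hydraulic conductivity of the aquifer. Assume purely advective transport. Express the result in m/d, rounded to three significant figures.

t = 40.8 years = 14890 d
L = 2.17 km = 2170 m
v = L / t = 2170 / 14890 = 0.1457 m/d
K = v · n / i = 0.1457 × 0.10 / 0.013 = 1.12 m/d

1.12 m/d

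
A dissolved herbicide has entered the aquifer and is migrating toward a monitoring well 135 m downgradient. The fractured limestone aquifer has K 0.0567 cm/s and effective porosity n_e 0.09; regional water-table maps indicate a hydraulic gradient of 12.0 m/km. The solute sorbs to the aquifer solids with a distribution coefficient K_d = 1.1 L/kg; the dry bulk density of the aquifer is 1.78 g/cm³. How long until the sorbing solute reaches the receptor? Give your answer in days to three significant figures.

K = 0.0567 cm/s × 864 = 48.99 m/d
Specific discharge q = 48.99 × 0.012 = 0.5879 m/d
v_s = q/n_e = 0.5879/0.09 = 6.532 m/d
Retardation R = 1 + ρ_b·K_d/n = 1 + 1.78×1.1/0.09 = 22.76
Contaminant velocity v_c = v/R = 6.532/22.76 = 0.2870 m/d
t = L/v_c = 135/0.2870 = 470.3 d

470 days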